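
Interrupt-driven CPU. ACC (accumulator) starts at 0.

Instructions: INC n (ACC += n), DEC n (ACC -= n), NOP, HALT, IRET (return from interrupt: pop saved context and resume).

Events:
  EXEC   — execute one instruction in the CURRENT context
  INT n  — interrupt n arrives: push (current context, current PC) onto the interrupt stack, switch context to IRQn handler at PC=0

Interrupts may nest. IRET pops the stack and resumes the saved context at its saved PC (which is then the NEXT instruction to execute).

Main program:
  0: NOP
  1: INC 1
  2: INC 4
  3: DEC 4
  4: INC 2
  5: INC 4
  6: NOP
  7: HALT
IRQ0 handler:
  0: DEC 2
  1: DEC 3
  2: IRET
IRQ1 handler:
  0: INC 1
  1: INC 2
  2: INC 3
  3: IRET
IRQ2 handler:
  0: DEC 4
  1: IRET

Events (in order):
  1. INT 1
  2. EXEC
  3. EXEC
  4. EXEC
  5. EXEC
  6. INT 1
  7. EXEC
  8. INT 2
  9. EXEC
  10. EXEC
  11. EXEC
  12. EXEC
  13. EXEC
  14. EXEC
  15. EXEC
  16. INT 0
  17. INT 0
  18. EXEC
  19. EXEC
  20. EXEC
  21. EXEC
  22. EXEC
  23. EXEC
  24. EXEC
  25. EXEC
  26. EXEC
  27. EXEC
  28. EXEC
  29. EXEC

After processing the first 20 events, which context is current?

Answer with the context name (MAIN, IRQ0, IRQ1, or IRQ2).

Answer: IRQ0

Derivation:
Event 1 (INT 1): INT 1 arrives: push (MAIN, PC=0), enter IRQ1 at PC=0 (depth now 1)
Event 2 (EXEC): [IRQ1] PC=0: INC 1 -> ACC=1
Event 3 (EXEC): [IRQ1] PC=1: INC 2 -> ACC=3
Event 4 (EXEC): [IRQ1] PC=2: INC 3 -> ACC=6
Event 5 (EXEC): [IRQ1] PC=3: IRET -> resume MAIN at PC=0 (depth now 0)
Event 6 (INT 1): INT 1 arrives: push (MAIN, PC=0), enter IRQ1 at PC=0 (depth now 1)
Event 7 (EXEC): [IRQ1] PC=0: INC 1 -> ACC=7
Event 8 (INT 2): INT 2 arrives: push (IRQ1, PC=1), enter IRQ2 at PC=0 (depth now 2)
Event 9 (EXEC): [IRQ2] PC=0: DEC 4 -> ACC=3
Event 10 (EXEC): [IRQ2] PC=1: IRET -> resume IRQ1 at PC=1 (depth now 1)
Event 11 (EXEC): [IRQ1] PC=1: INC 2 -> ACC=5
Event 12 (EXEC): [IRQ1] PC=2: INC 3 -> ACC=8
Event 13 (EXEC): [IRQ1] PC=3: IRET -> resume MAIN at PC=0 (depth now 0)
Event 14 (EXEC): [MAIN] PC=0: NOP
Event 15 (EXEC): [MAIN] PC=1: INC 1 -> ACC=9
Event 16 (INT 0): INT 0 arrives: push (MAIN, PC=2), enter IRQ0 at PC=0 (depth now 1)
Event 17 (INT 0): INT 0 arrives: push (IRQ0, PC=0), enter IRQ0 at PC=0 (depth now 2)
Event 18 (EXEC): [IRQ0] PC=0: DEC 2 -> ACC=7
Event 19 (EXEC): [IRQ0] PC=1: DEC 3 -> ACC=4
Event 20 (EXEC): [IRQ0] PC=2: IRET -> resume IRQ0 at PC=0 (depth now 1)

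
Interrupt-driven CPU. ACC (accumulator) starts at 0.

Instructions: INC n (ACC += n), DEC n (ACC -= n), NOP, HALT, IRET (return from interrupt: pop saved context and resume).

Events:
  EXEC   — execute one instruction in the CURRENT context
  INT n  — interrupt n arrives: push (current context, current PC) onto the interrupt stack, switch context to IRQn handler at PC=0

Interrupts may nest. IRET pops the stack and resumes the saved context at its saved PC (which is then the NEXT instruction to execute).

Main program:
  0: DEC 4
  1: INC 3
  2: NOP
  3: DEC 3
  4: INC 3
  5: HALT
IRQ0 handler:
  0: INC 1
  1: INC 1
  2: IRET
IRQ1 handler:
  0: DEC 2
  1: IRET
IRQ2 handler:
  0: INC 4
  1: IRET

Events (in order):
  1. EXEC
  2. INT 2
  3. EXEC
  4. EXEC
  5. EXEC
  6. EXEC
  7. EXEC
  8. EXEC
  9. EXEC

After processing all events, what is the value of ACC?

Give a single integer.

Answer: 3

Derivation:
Event 1 (EXEC): [MAIN] PC=0: DEC 4 -> ACC=-4
Event 2 (INT 2): INT 2 arrives: push (MAIN, PC=1), enter IRQ2 at PC=0 (depth now 1)
Event 3 (EXEC): [IRQ2] PC=0: INC 4 -> ACC=0
Event 4 (EXEC): [IRQ2] PC=1: IRET -> resume MAIN at PC=1 (depth now 0)
Event 5 (EXEC): [MAIN] PC=1: INC 3 -> ACC=3
Event 6 (EXEC): [MAIN] PC=2: NOP
Event 7 (EXEC): [MAIN] PC=3: DEC 3 -> ACC=0
Event 8 (EXEC): [MAIN] PC=4: INC 3 -> ACC=3
Event 9 (EXEC): [MAIN] PC=5: HALT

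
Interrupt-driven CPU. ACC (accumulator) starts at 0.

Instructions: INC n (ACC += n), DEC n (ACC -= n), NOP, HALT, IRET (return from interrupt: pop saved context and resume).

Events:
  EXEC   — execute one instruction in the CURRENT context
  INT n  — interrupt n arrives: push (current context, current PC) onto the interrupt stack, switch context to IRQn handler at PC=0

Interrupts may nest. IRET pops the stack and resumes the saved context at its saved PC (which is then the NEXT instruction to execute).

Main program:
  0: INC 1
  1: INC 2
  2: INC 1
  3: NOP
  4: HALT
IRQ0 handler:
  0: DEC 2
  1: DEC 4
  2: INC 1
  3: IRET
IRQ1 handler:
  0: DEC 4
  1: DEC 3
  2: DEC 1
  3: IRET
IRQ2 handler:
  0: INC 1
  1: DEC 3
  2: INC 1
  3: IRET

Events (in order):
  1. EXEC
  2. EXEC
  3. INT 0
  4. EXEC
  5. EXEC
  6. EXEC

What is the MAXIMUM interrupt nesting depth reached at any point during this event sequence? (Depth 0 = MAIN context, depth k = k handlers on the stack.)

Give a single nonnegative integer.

Event 1 (EXEC): [MAIN] PC=0: INC 1 -> ACC=1 [depth=0]
Event 2 (EXEC): [MAIN] PC=1: INC 2 -> ACC=3 [depth=0]
Event 3 (INT 0): INT 0 arrives: push (MAIN, PC=2), enter IRQ0 at PC=0 (depth now 1) [depth=1]
Event 4 (EXEC): [IRQ0] PC=0: DEC 2 -> ACC=1 [depth=1]
Event 5 (EXEC): [IRQ0] PC=1: DEC 4 -> ACC=-3 [depth=1]
Event 6 (EXEC): [IRQ0] PC=2: INC 1 -> ACC=-2 [depth=1]
Max depth observed: 1

Answer: 1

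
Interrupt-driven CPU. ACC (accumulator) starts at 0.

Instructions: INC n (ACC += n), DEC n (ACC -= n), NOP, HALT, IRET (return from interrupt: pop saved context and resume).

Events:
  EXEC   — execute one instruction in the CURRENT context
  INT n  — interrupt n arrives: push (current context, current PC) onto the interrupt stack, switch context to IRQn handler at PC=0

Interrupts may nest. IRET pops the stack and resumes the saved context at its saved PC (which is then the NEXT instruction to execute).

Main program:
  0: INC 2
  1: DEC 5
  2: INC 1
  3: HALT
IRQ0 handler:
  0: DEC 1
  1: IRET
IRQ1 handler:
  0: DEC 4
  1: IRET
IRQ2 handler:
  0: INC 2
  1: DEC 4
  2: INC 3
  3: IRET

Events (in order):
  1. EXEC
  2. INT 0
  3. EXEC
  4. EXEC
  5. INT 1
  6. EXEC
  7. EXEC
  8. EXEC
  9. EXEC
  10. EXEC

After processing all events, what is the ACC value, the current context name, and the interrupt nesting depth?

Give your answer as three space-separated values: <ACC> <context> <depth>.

Event 1 (EXEC): [MAIN] PC=0: INC 2 -> ACC=2
Event 2 (INT 0): INT 0 arrives: push (MAIN, PC=1), enter IRQ0 at PC=0 (depth now 1)
Event 3 (EXEC): [IRQ0] PC=0: DEC 1 -> ACC=1
Event 4 (EXEC): [IRQ0] PC=1: IRET -> resume MAIN at PC=1 (depth now 0)
Event 5 (INT 1): INT 1 arrives: push (MAIN, PC=1), enter IRQ1 at PC=0 (depth now 1)
Event 6 (EXEC): [IRQ1] PC=0: DEC 4 -> ACC=-3
Event 7 (EXEC): [IRQ1] PC=1: IRET -> resume MAIN at PC=1 (depth now 0)
Event 8 (EXEC): [MAIN] PC=1: DEC 5 -> ACC=-8
Event 9 (EXEC): [MAIN] PC=2: INC 1 -> ACC=-7
Event 10 (EXEC): [MAIN] PC=3: HALT

Answer: -7 MAIN 0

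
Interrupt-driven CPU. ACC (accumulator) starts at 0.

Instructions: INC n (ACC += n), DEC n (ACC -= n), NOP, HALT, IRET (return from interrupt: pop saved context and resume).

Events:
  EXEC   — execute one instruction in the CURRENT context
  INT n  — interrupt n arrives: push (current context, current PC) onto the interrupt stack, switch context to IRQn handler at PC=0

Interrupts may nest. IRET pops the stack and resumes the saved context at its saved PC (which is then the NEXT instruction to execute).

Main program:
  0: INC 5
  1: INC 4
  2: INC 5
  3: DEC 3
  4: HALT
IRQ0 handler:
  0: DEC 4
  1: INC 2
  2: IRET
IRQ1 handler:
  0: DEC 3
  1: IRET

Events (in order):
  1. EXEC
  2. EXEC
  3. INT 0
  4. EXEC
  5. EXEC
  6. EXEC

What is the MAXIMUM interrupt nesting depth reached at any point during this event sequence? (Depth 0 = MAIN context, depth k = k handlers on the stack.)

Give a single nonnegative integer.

Answer: 1

Derivation:
Event 1 (EXEC): [MAIN] PC=0: INC 5 -> ACC=5 [depth=0]
Event 2 (EXEC): [MAIN] PC=1: INC 4 -> ACC=9 [depth=0]
Event 3 (INT 0): INT 0 arrives: push (MAIN, PC=2), enter IRQ0 at PC=0 (depth now 1) [depth=1]
Event 4 (EXEC): [IRQ0] PC=0: DEC 4 -> ACC=5 [depth=1]
Event 5 (EXEC): [IRQ0] PC=1: INC 2 -> ACC=7 [depth=1]
Event 6 (EXEC): [IRQ0] PC=2: IRET -> resume MAIN at PC=2 (depth now 0) [depth=0]
Max depth observed: 1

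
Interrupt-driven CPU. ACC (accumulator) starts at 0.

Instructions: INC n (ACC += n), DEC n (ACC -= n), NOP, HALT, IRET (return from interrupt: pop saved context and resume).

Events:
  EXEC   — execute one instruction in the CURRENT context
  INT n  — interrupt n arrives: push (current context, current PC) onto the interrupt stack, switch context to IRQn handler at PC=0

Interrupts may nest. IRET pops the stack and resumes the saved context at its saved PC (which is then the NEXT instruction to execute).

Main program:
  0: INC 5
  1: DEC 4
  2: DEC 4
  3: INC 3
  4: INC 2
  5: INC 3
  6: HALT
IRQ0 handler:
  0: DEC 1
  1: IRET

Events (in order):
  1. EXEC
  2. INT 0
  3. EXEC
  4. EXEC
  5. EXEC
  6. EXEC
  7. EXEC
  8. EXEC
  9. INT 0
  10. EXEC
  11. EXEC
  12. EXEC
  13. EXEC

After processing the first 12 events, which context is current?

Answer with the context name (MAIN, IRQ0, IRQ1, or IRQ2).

Event 1 (EXEC): [MAIN] PC=0: INC 5 -> ACC=5
Event 2 (INT 0): INT 0 arrives: push (MAIN, PC=1), enter IRQ0 at PC=0 (depth now 1)
Event 3 (EXEC): [IRQ0] PC=0: DEC 1 -> ACC=4
Event 4 (EXEC): [IRQ0] PC=1: IRET -> resume MAIN at PC=1 (depth now 0)
Event 5 (EXEC): [MAIN] PC=1: DEC 4 -> ACC=0
Event 6 (EXEC): [MAIN] PC=2: DEC 4 -> ACC=-4
Event 7 (EXEC): [MAIN] PC=3: INC 3 -> ACC=-1
Event 8 (EXEC): [MAIN] PC=4: INC 2 -> ACC=1
Event 9 (INT 0): INT 0 arrives: push (MAIN, PC=5), enter IRQ0 at PC=0 (depth now 1)
Event 10 (EXEC): [IRQ0] PC=0: DEC 1 -> ACC=0
Event 11 (EXEC): [IRQ0] PC=1: IRET -> resume MAIN at PC=5 (depth now 0)
Event 12 (EXEC): [MAIN] PC=5: INC 3 -> ACC=3

Answer: MAIN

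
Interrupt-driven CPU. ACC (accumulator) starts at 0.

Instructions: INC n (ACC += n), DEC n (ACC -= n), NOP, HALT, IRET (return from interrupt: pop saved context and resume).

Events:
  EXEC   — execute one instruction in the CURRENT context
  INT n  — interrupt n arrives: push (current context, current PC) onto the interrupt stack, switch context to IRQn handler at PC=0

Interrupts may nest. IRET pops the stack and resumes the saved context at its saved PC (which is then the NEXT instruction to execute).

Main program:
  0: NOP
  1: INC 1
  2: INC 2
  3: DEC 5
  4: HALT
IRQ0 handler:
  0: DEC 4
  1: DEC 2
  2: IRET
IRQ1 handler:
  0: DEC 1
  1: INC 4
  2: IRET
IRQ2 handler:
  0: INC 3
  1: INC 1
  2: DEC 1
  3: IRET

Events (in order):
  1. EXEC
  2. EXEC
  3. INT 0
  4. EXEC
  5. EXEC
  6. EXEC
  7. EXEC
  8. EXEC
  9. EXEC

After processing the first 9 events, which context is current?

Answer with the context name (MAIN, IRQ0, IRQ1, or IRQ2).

Event 1 (EXEC): [MAIN] PC=0: NOP
Event 2 (EXEC): [MAIN] PC=1: INC 1 -> ACC=1
Event 3 (INT 0): INT 0 arrives: push (MAIN, PC=2), enter IRQ0 at PC=0 (depth now 1)
Event 4 (EXEC): [IRQ0] PC=0: DEC 4 -> ACC=-3
Event 5 (EXEC): [IRQ0] PC=1: DEC 2 -> ACC=-5
Event 6 (EXEC): [IRQ0] PC=2: IRET -> resume MAIN at PC=2 (depth now 0)
Event 7 (EXEC): [MAIN] PC=2: INC 2 -> ACC=-3
Event 8 (EXEC): [MAIN] PC=3: DEC 5 -> ACC=-8
Event 9 (EXEC): [MAIN] PC=4: HALT

Answer: MAIN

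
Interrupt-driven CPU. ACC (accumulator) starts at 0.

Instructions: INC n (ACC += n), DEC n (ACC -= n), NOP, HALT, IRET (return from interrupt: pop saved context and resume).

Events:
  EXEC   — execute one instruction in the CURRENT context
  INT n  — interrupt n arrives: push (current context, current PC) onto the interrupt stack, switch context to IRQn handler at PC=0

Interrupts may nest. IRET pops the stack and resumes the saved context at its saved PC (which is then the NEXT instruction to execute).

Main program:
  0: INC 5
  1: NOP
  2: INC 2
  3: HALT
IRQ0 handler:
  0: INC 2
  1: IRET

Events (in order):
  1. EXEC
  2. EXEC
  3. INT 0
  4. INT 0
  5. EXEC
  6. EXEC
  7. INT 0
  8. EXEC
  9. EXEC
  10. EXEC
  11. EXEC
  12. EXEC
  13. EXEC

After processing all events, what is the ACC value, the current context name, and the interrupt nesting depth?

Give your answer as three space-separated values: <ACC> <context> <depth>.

Event 1 (EXEC): [MAIN] PC=0: INC 5 -> ACC=5
Event 2 (EXEC): [MAIN] PC=1: NOP
Event 3 (INT 0): INT 0 arrives: push (MAIN, PC=2), enter IRQ0 at PC=0 (depth now 1)
Event 4 (INT 0): INT 0 arrives: push (IRQ0, PC=0), enter IRQ0 at PC=0 (depth now 2)
Event 5 (EXEC): [IRQ0] PC=0: INC 2 -> ACC=7
Event 6 (EXEC): [IRQ0] PC=1: IRET -> resume IRQ0 at PC=0 (depth now 1)
Event 7 (INT 0): INT 0 arrives: push (IRQ0, PC=0), enter IRQ0 at PC=0 (depth now 2)
Event 8 (EXEC): [IRQ0] PC=0: INC 2 -> ACC=9
Event 9 (EXEC): [IRQ0] PC=1: IRET -> resume IRQ0 at PC=0 (depth now 1)
Event 10 (EXEC): [IRQ0] PC=0: INC 2 -> ACC=11
Event 11 (EXEC): [IRQ0] PC=1: IRET -> resume MAIN at PC=2 (depth now 0)
Event 12 (EXEC): [MAIN] PC=2: INC 2 -> ACC=13
Event 13 (EXEC): [MAIN] PC=3: HALT

Answer: 13 MAIN 0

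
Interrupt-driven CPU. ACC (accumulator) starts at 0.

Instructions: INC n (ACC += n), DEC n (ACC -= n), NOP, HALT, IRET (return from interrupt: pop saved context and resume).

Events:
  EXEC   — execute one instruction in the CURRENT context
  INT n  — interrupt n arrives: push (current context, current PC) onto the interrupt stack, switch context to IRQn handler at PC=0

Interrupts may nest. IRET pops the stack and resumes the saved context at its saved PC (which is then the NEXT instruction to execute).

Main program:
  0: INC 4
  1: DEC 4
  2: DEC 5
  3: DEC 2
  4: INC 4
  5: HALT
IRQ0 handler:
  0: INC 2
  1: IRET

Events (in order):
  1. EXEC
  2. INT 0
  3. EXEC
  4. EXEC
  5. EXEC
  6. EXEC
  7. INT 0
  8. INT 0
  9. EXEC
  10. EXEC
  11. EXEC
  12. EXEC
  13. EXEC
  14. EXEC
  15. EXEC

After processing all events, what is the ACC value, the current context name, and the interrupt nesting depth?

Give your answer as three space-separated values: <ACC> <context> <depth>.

Answer: 3 MAIN 0

Derivation:
Event 1 (EXEC): [MAIN] PC=0: INC 4 -> ACC=4
Event 2 (INT 0): INT 0 arrives: push (MAIN, PC=1), enter IRQ0 at PC=0 (depth now 1)
Event 3 (EXEC): [IRQ0] PC=0: INC 2 -> ACC=6
Event 4 (EXEC): [IRQ0] PC=1: IRET -> resume MAIN at PC=1 (depth now 0)
Event 5 (EXEC): [MAIN] PC=1: DEC 4 -> ACC=2
Event 6 (EXEC): [MAIN] PC=2: DEC 5 -> ACC=-3
Event 7 (INT 0): INT 0 arrives: push (MAIN, PC=3), enter IRQ0 at PC=0 (depth now 1)
Event 8 (INT 0): INT 0 arrives: push (IRQ0, PC=0), enter IRQ0 at PC=0 (depth now 2)
Event 9 (EXEC): [IRQ0] PC=0: INC 2 -> ACC=-1
Event 10 (EXEC): [IRQ0] PC=1: IRET -> resume IRQ0 at PC=0 (depth now 1)
Event 11 (EXEC): [IRQ0] PC=0: INC 2 -> ACC=1
Event 12 (EXEC): [IRQ0] PC=1: IRET -> resume MAIN at PC=3 (depth now 0)
Event 13 (EXEC): [MAIN] PC=3: DEC 2 -> ACC=-1
Event 14 (EXEC): [MAIN] PC=4: INC 4 -> ACC=3
Event 15 (EXEC): [MAIN] PC=5: HALT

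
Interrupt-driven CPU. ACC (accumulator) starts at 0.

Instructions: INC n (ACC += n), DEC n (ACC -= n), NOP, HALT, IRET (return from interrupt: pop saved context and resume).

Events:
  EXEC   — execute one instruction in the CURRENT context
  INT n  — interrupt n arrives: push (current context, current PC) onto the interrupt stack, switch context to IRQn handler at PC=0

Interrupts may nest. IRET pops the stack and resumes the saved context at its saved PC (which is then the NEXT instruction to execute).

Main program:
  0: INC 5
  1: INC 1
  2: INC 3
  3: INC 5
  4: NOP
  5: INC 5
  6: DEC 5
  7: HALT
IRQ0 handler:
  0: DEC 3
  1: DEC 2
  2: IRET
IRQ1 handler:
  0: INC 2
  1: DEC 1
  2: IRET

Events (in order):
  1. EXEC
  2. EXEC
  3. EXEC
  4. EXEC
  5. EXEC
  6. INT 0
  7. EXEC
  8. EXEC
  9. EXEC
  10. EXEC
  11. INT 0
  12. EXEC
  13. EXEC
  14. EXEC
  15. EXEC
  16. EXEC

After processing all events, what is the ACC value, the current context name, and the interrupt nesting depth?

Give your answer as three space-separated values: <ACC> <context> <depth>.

Event 1 (EXEC): [MAIN] PC=0: INC 5 -> ACC=5
Event 2 (EXEC): [MAIN] PC=1: INC 1 -> ACC=6
Event 3 (EXEC): [MAIN] PC=2: INC 3 -> ACC=9
Event 4 (EXEC): [MAIN] PC=3: INC 5 -> ACC=14
Event 5 (EXEC): [MAIN] PC=4: NOP
Event 6 (INT 0): INT 0 arrives: push (MAIN, PC=5), enter IRQ0 at PC=0 (depth now 1)
Event 7 (EXEC): [IRQ0] PC=0: DEC 3 -> ACC=11
Event 8 (EXEC): [IRQ0] PC=1: DEC 2 -> ACC=9
Event 9 (EXEC): [IRQ0] PC=2: IRET -> resume MAIN at PC=5 (depth now 0)
Event 10 (EXEC): [MAIN] PC=5: INC 5 -> ACC=14
Event 11 (INT 0): INT 0 arrives: push (MAIN, PC=6), enter IRQ0 at PC=0 (depth now 1)
Event 12 (EXEC): [IRQ0] PC=0: DEC 3 -> ACC=11
Event 13 (EXEC): [IRQ0] PC=1: DEC 2 -> ACC=9
Event 14 (EXEC): [IRQ0] PC=2: IRET -> resume MAIN at PC=6 (depth now 0)
Event 15 (EXEC): [MAIN] PC=6: DEC 5 -> ACC=4
Event 16 (EXEC): [MAIN] PC=7: HALT

Answer: 4 MAIN 0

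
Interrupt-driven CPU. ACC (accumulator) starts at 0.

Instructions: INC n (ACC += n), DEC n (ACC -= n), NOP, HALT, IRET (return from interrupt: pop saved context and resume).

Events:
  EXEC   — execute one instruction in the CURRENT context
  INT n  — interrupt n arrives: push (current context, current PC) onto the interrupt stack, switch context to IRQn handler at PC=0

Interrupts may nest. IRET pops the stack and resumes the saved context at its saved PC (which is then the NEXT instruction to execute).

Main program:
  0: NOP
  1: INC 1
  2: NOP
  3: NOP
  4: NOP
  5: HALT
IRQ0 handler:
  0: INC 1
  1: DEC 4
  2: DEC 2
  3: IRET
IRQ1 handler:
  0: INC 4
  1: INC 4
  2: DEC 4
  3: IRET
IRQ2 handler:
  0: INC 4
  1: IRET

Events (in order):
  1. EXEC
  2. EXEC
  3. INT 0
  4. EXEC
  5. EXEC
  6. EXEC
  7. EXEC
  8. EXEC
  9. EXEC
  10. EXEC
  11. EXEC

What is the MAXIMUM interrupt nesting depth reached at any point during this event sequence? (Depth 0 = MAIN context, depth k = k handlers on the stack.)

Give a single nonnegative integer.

Event 1 (EXEC): [MAIN] PC=0: NOP [depth=0]
Event 2 (EXEC): [MAIN] PC=1: INC 1 -> ACC=1 [depth=0]
Event 3 (INT 0): INT 0 arrives: push (MAIN, PC=2), enter IRQ0 at PC=0 (depth now 1) [depth=1]
Event 4 (EXEC): [IRQ0] PC=0: INC 1 -> ACC=2 [depth=1]
Event 5 (EXEC): [IRQ0] PC=1: DEC 4 -> ACC=-2 [depth=1]
Event 6 (EXEC): [IRQ0] PC=2: DEC 2 -> ACC=-4 [depth=1]
Event 7 (EXEC): [IRQ0] PC=3: IRET -> resume MAIN at PC=2 (depth now 0) [depth=0]
Event 8 (EXEC): [MAIN] PC=2: NOP [depth=0]
Event 9 (EXEC): [MAIN] PC=3: NOP [depth=0]
Event 10 (EXEC): [MAIN] PC=4: NOP [depth=0]
Event 11 (EXEC): [MAIN] PC=5: HALT [depth=0]
Max depth observed: 1

Answer: 1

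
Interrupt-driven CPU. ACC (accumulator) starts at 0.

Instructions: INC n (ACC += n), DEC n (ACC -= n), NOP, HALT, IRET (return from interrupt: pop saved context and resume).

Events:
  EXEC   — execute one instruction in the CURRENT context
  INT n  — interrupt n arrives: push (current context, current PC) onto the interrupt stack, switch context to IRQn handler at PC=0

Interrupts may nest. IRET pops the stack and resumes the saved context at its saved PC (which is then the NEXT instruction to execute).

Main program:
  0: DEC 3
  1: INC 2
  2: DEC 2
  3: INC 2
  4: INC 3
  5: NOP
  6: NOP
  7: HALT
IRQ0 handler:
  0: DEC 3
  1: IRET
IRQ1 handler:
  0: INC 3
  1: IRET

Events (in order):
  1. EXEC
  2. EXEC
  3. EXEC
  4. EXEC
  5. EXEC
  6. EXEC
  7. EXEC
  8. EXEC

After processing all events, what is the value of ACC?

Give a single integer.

Answer: 2

Derivation:
Event 1 (EXEC): [MAIN] PC=0: DEC 3 -> ACC=-3
Event 2 (EXEC): [MAIN] PC=1: INC 2 -> ACC=-1
Event 3 (EXEC): [MAIN] PC=2: DEC 2 -> ACC=-3
Event 4 (EXEC): [MAIN] PC=3: INC 2 -> ACC=-1
Event 5 (EXEC): [MAIN] PC=4: INC 3 -> ACC=2
Event 6 (EXEC): [MAIN] PC=5: NOP
Event 7 (EXEC): [MAIN] PC=6: NOP
Event 8 (EXEC): [MAIN] PC=7: HALT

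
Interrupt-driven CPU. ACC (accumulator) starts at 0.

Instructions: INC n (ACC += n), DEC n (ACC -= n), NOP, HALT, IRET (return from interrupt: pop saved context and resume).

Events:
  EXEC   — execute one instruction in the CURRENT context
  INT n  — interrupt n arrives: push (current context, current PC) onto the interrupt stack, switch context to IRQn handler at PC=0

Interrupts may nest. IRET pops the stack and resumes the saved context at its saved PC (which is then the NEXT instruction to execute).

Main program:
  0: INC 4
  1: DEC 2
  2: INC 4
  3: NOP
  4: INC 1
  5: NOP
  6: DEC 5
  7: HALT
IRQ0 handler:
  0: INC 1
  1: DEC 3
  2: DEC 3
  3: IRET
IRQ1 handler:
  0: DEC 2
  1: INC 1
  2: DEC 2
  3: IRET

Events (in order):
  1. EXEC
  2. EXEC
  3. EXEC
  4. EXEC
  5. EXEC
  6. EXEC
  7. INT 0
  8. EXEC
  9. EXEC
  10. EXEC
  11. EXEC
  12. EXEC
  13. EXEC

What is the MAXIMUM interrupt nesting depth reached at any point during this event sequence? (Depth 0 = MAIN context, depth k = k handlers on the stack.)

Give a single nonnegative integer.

Answer: 1

Derivation:
Event 1 (EXEC): [MAIN] PC=0: INC 4 -> ACC=4 [depth=0]
Event 2 (EXEC): [MAIN] PC=1: DEC 2 -> ACC=2 [depth=0]
Event 3 (EXEC): [MAIN] PC=2: INC 4 -> ACC=6 [depth=0]
Event 4 (EXEC): [MAIN] PC=3: NOP [depth=0]
Event 5 (EXEC): [MAIN] PC=4: INC 1 -> ACC=7 [depth=0]
Event 6 (EXEC): [MAIN] PC=5: NOP [depth=0]
Event 7 (INT 0): INT 0 arrives: push (MAIN, PC=6), enter IRQ0 at PC=0 (depth now 1) [depth=1]
Event 8 (EXEC): [IRQ0] PC=0: INC 1 -> ACC=8 [depth=1]
Event 9 (EXEC): [IRQ0] PC=1: DEC 3 -> ACC=5 [depth=1]
Event 10 (EXEC): [IRQ0] PC=2: DEC 3 -> ACC=2 [depth=1]
Event 11 (EXEC): [IRQ0] PC=3: IRET -> resume MAIN at PC=6 (depth now 0) [depth=0]
Event 12 (EXEC): [MAIN] PC=6: DEC 5 -> ACC=-3 [depth=0]
Event 13 (EXEC): [MAIN] PC=7: HALT [depth=0]
Max depth observed: 1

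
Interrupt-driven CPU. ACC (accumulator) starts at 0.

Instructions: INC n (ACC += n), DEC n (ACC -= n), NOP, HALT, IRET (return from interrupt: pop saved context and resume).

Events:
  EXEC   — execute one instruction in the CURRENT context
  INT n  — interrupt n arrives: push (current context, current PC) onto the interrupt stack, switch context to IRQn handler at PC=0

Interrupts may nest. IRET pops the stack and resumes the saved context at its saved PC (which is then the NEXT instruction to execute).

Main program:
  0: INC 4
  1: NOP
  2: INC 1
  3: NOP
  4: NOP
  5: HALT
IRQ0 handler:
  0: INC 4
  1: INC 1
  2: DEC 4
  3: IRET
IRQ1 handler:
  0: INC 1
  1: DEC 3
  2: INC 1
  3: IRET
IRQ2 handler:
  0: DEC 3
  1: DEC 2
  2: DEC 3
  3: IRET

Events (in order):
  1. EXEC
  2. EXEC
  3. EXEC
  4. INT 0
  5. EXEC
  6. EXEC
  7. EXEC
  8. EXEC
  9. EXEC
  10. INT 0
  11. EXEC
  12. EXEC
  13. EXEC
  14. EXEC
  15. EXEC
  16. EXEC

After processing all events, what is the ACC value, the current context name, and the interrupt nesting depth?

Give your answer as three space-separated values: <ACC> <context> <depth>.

Answer: 7 MAIN 0

Derivation:
Event 1 (EXEC): [MAIN] PC=0: INC 4 -> ACC=4
Event 2 (EXEC): [MAIN] PC=1: NOP
Event 3 (EXEC): [MAIN] PC=2: INC 1 -> ACC=5
Event 4 (INT 0): INT 0 arrives: push (MAIN, PC=3), enter IRQ0 at PC=0 (depth now 1)
Event 5 (EXEC): [IRQ0] PC=0: INC 4 -> ACC=9
Event 6 (EXEC): [IRQ0] PC=1: INC 1 -> ACC=10
Event 7 (EXEC): [IRQ0] PC=2: DEC 4 -> ACC=6
Event 8 (EXEC): [IRQ0] PC=3: IRET -> resume MAIN at PC=3 (depth now 0)
Event 9 (EXEC): [MAIN] PC=3: NOP
Event 10 (INT 0): INT 0 arrives: push (MAIN, PC=4), enter IRQ0 at PC=0 (depth now 1)
Event 11 (EXEC): [IRQ0] PC=0: INC 4 -> ACC=10
Event 12 (EXEC): [IRQ0] PC=1: INC 1 -> ACC=11
Event 13 (EXEC): [IRQ0] PC=2: DEC 4 -> ACC=7
Event 14 (EXEC): [IRQ0] PC=3: IRET -> resume MAIN at PC=4 (depth now 0)
Event 15 (EXEC): [MAIN] PC=4: NOP
Event 16 (EXEC): [MAIN] PC=5: HALT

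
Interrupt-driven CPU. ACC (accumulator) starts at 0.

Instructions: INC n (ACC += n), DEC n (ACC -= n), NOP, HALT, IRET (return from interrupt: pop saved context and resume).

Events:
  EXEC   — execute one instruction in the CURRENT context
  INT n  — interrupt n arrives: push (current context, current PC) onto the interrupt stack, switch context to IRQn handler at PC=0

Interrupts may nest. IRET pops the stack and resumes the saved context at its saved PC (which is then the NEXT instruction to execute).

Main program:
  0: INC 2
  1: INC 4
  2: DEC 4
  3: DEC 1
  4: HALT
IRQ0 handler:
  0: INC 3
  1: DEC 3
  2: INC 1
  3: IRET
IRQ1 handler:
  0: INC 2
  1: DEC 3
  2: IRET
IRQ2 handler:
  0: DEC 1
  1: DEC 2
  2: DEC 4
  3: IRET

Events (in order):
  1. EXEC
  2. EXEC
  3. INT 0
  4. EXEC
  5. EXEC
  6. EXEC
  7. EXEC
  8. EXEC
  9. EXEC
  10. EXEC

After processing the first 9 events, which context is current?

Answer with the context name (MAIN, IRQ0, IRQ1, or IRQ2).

Answer: MAIN

Derivation:
Event 1 (EXEC): [MAIN] PC=0: INC 2 -> ACC=2
Event 2 (EXEC): [MAIN] PC=1: INC 4 -> ACC=6
Event 3 (INT 0): INT 0 arrives: push (MAIN, PC=2), enter IRQ0 at PC=0 (depth now 1)
Event 4 (EXEC): [IRQ0] PC=0: INC 3 -> ACC=9
Event 5 (EXEC): [IRQ0] PC=1: DEC 3 -> ACC=6
Event 6 (EXEC): [IRQ0] PC=2: INC 1 -> ACC=7
Event 7 (EXEC): [IRQ0] PC=3: IRET -> resume MAIN at PC=2 (depth now 0)
Event 8 (EXEC): [MAIN] PC=2: DEC 4 -> ACC=3
Event 9 (EXEC): [MAIN] PC=3: DEC 1 -> ACC=2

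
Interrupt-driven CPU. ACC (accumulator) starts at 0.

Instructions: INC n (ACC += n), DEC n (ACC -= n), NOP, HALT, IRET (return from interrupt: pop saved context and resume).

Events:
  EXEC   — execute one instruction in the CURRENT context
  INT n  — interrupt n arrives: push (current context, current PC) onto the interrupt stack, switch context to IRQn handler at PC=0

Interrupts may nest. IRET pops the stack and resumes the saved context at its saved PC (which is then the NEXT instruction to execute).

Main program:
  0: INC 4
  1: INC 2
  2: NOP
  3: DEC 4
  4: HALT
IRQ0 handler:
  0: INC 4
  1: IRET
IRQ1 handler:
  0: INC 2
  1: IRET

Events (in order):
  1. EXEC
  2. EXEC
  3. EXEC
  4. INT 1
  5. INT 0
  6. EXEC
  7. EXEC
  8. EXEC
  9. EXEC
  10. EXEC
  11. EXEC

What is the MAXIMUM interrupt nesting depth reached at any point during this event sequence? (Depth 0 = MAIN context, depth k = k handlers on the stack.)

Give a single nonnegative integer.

Answer: 2

Derivation:
Event 1 (EXEC): [MAIN] PC=0: INC 4 -> ACC=4 [depth=0]
Event 2 (EXEC): [MAIN] PC=1: INC 2 -> ACC=6 [depth=0]
Event 3 (EXEC): [MAIN] PC=2: NOP [depth=0]
Event 4 (INT 1): INT 1 arrives: push (MAIN, PC=3), enter IRQ1 at PC=0 (depth now 1) [depth=1]
Event 5 (INT 0): INT 0 arrives: push (IRQ1, PC=0), enter IRQ0 at PC=0 (depth now 2) [depth=2]
Event 6 (EXEC): [IRQ0] PC=0: INC 4 -> ACC=10 [depth=2]
Event 7 (EXEC): [IRQ0] PC=1: IRET -> resume IRQ1 at PC=0 (depth now 1) [depth=1]
Event 8 (EXEC): [IRQ1] PC=0: INC 2 -> ACC=12 [depth=1]
Event 9 (EXEC): [IRQ1] PC=1: IRET -> resume MAIN at PC=3 (depth now 0) [depth=0]
Event 10 (EXEC): [MAIN] PC=3: DEC 4 -> ACC=8 [depth=0]
Event 11 (EXEC): [MAIN] PC=4: HALT [depth=0]
Max depth observed: 2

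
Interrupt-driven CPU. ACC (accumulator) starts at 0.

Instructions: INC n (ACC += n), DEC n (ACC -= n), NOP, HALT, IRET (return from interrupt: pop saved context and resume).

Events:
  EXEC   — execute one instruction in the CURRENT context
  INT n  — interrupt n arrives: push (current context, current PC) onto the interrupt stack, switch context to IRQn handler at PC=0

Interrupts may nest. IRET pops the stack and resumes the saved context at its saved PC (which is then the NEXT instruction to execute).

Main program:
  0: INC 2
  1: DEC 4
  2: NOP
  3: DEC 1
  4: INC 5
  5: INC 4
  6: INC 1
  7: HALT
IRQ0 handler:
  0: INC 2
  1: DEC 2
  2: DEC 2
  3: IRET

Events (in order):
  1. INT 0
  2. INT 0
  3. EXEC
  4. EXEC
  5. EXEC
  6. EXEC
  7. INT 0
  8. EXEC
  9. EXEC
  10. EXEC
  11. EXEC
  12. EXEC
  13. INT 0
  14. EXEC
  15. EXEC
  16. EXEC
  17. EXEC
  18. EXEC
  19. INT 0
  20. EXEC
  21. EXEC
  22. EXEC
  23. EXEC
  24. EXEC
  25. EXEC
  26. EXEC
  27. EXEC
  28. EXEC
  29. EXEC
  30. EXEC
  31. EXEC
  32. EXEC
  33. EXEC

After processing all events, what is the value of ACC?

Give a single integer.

Event 1 (INT 0): INT 0 arrives: push (MAIN, PC=0), enter IRQ0 at PC=0 (depth now 1)
Event 2 (INT 0): INT 0 arrives: push (IRQ0, PC=0), enter IRQ0 at PC=0 (depth now 2)
Event 3 (EXEC): [IRQ0] PC=0: INC 2 -> ACC=2
Event 4 (EXEC): [IRQ0] PC=1: DEC 2 -> ACC=0
Event 5 (EXEC): [IRQ0] PC=2: DEC 2 -> ACC=-2
Event 6 (EXEC): [IRQ0] PC=3: IRET -> resume IRQ0 at PC=0 (depth now 1)
Event 7 (INT 0): INT 0 arrives: push (IRQ0, PC=0), enter IRQ0 at PC=0 (depth now 2)
Event 8 (EXEC): [IRQ0] PC=0: INC 2 -> ACC=0
Event 9 (EXEC): [IRQ0] PC=1: DEC 2 -> ACC=-2
Event 10 (EXEC): [IRQ0] PC=2: DEC 2 -> ACC=-4
Event 11 (EXEC): [IRQ0] PC=3: IRET -> resume IRQ0 at PC=0 (depth now 1)
Event 12 (EXEC): [IRQ0] PC=0: INC 2 -> ACC=-2
Event 13 (INT 0): INT 0 arrives: push (IRQ0, PC=1), enter IRQ0 at PC=0 (depth now 2)
Event 14 (EXEC): [IRQ0] PC=0: INC 2 -> ACC=0
Event 15 (EXEC): [IRQ0] PC=1: DEC 2 -> ACC=-2
Event 16 (EXEC): [IRQ0] PC=2: DEC 2 -> ACC=-4
Event 17 (EXEC): [IRQ0] PC=3: IRET -> resume IRQ0 at PC=1 (depth now 1)
Event 18 (EXEC): [IRQ0] PC=1: DEC 2 -> ACC=-6
Event 19 (INT 0): INT 0 arrives: push (IRQ0, PC=2), enter IRQ0 at PC=0 (depth now 2)
Event 20 (EXEC): [IRQ0] PC=0: INC 2 -> ACC=-4
Event 21 (EXEC): [IRQ0] PC=1: DEC 2 -> ACC=-6
Event 22 (EXEC): [IRQ0] PC=2: DEC 2 -> ACC=-8
Event 23 (EXEC): [IRQ0] PC=3: IRET -> resume IRQ0 at PC=2 (depth now 1)
Event 24 (EXEC): [IRQ0] PC=2: DEC 2 -> ACC=-10
Event 25 (EXEC): [IRQ0] PC=3: IRET -> resume MAIN at PC=0 (depth now 0)
Event 26 (EXEC): [MAIN] PC=0: INC 2 -> ACC=-8
Event 27 (EXEC): [MAIN] PC=1: DEC 4 -> ACC=-12
Event 28 (EXEC): [MAIN] PC=2: NOP
Event 29 (EXEC): [MAIN] PC=3: DEC 1 -> ACC=-13
Event 30 (EXEC): [MAIN] PC=4: INC 5 -> ACC=-8
Event 31 (EXEC): [MAIN] PC=5: INC 4 -> ACC=-4
Event 32 (EXEC): [MAIN] PC=6: INC 1 -> ACC=-3
Event 33 (EXEC): [MAIN] PC=7: HALT

Answer: -3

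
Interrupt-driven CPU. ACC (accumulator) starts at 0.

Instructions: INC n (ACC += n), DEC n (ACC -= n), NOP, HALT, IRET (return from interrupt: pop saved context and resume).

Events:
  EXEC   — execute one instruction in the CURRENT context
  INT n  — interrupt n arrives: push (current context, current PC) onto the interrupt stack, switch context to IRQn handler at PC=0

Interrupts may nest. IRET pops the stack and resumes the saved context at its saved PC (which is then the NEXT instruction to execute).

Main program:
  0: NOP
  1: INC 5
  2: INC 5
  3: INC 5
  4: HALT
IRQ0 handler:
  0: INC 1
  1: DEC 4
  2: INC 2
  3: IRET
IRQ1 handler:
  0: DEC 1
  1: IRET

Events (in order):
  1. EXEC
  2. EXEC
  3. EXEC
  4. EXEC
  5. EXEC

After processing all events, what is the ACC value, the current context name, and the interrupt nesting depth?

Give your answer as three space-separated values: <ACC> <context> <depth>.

Event 1 (EXEC): [MAIN] PC=0: NOP
Event 2 (EXEC): [MAIN] PC=1: INC 5 -> ACC=5
Event 3 (EXEC): [MAIN] PC=2: INC 5 -> ACC=10
Event 4 (EXEC): [MAIN] PC=3: INC 5 -> ACC=15
Event 5 (EXEC): [MAIN] PC=4: HALT

Answer: 15 MAIN 0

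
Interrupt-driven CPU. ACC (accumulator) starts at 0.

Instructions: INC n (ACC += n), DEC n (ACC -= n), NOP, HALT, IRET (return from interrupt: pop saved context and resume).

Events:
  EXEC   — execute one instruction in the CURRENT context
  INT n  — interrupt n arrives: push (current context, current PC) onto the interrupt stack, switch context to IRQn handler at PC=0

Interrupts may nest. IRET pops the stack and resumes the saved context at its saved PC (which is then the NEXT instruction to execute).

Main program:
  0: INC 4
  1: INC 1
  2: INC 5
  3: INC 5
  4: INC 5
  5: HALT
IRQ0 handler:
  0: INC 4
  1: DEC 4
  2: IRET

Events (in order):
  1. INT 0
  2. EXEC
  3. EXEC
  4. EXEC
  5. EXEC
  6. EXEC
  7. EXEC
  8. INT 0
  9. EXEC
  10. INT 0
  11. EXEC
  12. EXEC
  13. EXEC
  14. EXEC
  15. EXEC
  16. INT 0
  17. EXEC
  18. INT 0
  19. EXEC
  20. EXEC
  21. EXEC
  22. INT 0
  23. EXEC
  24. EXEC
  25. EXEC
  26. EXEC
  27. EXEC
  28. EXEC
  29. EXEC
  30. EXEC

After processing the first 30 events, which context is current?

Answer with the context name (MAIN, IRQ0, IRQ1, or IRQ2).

Event 1 (INT 0): INT 0 arrives: push (MAIN, PC=0), enter IRQ0 at PC=0 (depth now 1)
Event 2 (EXEC): [IRQ0] PC=0: INC 4 -> ACC=4
Event 3 (EXEC): [IRQ0] PC=1: DEC 4 -> ACC=0
Event 4 (EXEC): [IRQ0] PC=2: IRET -> resume MAIN at PC=0 (depth now 0)
Event 5 (EXEC): [MAIN] PC=0: INC 4 -> ACC=4
Event 6 (EXEC): [MAIN] PC=1: INC 1 -> ACC=5
Event 7 (EXEC): [MAIN] PC=2: INC 5 -> ACC=10
Event 8 (INT 0): INT 0 arrives: push (MAIN, PC=3), enter IRQ0 at PC=0 (depth now 1)
Event 9 (EXEC): [IRQ0] PC=0: INC 4 -> ACC=14
Event 10 (INT 0): INT 0 arrives: push (IRQ0, PC=1), enter IRQ0 at PC=0 (depth now 2)
Event 11 (EXEC): [IRQ0] PC=0: INC 4 -> ACC=18
Event 12 (EXEC): [IRQ0] PC=1: DEC 4 -> ACC=14
Event 13 (EXEC): [IRQ0] PC=2: IRET -> resume IRQ0 at PC=1 (depth now 1)
Event 14 (EXEC): [IRQ0] PC=1: DEC 4 -> ACC=10
Event 15 (EXEC): [IRQ0] PC=2: IRET -> resume MAIN at PC=3 (depth now 0)
Event 16 (INT 0): INT 0 arrives: push (MAIN, PC=3), enter IRQ0 at PC=0 (depth now 1)
Event 17 (EXEC): [IRQ0] PC=0: INC 4 -> ACC=14
Event 18 (INT 0): INT 0 arrives: push (IRQ0, PC=1), enter IRQ0 at PC=0 (depth now 2)
Event 19 (EXEC): [IRQ0] PC=0: INC 4 -> ACC=18
Event 20 (EXEC): [IRQ0] PC=1: DEC 4 -> ACC=14
Event 21 (EXEC): [IRQ0] PC=2: IRET -> resume IRQ0 at PC=1 (depth now 1)
Event 22 (INT 0): INT 0 arrives: push (IRQ0, PC=1), enter IRQ0 at PC=0 (depth now 2)
Event 23 (EXEC): [IRQ0] PC=0: INC 4 -> ACC=18
Event 24 (EXEC): [IRQ0] PC=1: DEC 4 -> ACC=14
Event 25 (EXEC): [IRQ0] PC=2: IRET -> resume IRQ0 at PC=1 (depth now 1)
Event 26 (EXEC): [IRQ0] PC=1: DEC 4 -> ACC=10
Event 27 (EXEC): [IRQ0] PC=2: IRET -> resume MAIN at PC=3 (depth now 0)
Event 28 (EXEC): [MAIN] PC=3: INC 5 -> ACC=15
Event 29 (EXEC): [MAIN] PC=4: INC 5 -> ACC=20
Event 30 (EXEC): [MAIN] PC=5: HALT

Answer: MAIN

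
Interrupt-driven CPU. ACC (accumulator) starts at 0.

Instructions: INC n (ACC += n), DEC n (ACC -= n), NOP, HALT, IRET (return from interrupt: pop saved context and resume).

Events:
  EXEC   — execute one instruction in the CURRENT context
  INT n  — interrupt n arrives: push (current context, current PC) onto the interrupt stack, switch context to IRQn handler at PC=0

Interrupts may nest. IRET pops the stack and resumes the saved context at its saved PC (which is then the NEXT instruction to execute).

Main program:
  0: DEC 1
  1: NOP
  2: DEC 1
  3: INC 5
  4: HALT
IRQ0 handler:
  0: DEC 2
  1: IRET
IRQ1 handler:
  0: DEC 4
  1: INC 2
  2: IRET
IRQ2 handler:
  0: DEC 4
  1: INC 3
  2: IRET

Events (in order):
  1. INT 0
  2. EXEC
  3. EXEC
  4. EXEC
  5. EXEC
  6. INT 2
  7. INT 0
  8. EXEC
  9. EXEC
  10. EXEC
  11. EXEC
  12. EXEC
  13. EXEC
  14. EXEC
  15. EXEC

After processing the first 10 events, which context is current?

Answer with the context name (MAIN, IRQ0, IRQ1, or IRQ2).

Event 1 (INT 0): INT 0 arrives: push (MAIN, PC=0), enter IRQ0 at PC=0 (depth now 1)
Event 2 (EXEC): [IRQ0] PC=0: DEC 2 -> ACC=-2
Event 3 (EXEC): [IRQ0] PC=1: IRET -> resume MAIN at PC=0 (depth now 0)
Event 4 (EXEC): [MAIN] PC=0: DEC 1 -> ACC=-3
Event 5 (EXEC): [MAIN] PC=1: NOP
Event 6 (INT 2): INT 2 arrives: push (MAIN, PC=2), enter IRQ2 at PC=0 (depth now 1)
Event 7 (INT 0): INT 0 arrives: push (IRQ2, PC=0), enter IRQ0 at PC=0 (depth now 2)
Event 8 (EXEC): [IRQ0] PC=0: DEC 2 -> ACC=-5
Event 9 (EXEC): [IRQ0] PC=1: IRET -> resume IRQ2 at PC=0 (depth now 1)
Event 10 (EXEC): [IRQ2] PC=0: DEC 4 -> ACC=-9

Answer: IRQ2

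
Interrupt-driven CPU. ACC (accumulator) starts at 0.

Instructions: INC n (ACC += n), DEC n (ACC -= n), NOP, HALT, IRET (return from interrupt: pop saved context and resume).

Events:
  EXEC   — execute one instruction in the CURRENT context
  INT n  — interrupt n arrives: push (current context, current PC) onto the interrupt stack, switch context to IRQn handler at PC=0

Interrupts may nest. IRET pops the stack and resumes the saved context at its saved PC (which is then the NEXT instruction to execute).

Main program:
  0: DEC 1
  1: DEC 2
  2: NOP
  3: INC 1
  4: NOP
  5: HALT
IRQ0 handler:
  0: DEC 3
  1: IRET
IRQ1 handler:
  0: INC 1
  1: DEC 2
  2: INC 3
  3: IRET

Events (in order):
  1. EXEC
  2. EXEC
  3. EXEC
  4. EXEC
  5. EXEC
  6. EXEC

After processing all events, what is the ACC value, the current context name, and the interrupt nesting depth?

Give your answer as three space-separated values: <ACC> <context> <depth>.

Answer: -2 MAIN 0

Derivation:
Event 1 (EXEC): [MAIN] PC=0: DEC 1 -> ACC=-1
Event 2 (EXEC): [MAIN] PC=1: DEC 2 -> ACC=-3
Event 3 (EXEC): [MAIN] PC=2: NOP
Event 4 (EXEC): [MAIN] PC=3: INC 1 -> ACC=-2
Event 5 (EXEC): [MAIN] PC=4: NOP
Event 6 (EXEC): [MAIN] PC=5: HALT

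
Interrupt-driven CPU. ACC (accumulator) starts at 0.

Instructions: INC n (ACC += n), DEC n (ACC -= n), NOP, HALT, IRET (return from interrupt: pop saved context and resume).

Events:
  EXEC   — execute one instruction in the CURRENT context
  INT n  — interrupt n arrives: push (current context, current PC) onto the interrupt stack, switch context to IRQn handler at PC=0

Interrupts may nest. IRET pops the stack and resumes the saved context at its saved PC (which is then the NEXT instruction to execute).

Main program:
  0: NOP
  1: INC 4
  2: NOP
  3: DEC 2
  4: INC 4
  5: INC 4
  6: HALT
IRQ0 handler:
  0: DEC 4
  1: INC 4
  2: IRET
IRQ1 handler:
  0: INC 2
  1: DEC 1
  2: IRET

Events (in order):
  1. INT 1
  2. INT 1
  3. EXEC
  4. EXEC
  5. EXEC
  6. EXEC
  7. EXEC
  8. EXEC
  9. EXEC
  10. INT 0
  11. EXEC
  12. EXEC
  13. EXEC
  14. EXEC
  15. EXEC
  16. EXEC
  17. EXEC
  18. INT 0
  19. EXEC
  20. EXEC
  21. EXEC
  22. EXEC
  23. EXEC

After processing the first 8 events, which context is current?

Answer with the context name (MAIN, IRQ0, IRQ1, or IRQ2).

Answer: MAIN

Derivation:
Event 1 (INT 1): INT 1 arrives: push (MAIN, PC=0), enter IRQ1 at PC=0 (depth now 1)
Event 2 (INT 1): INT 1 arrives: push (IRQ1, PC=0), enter IRQ1 at PC=0 (depth now 2)
Event 3 (EXEC): [IRQ1] PC=0: INC 2 -> ACC=2
Event 4 (EXEC): [IRQ1] PC=1: DEC 1 -> ACC=1
Event 5 (EXEC): [IRQ1] PC=2: IRET -> resume IRQ1 at PC=0 (depth now 1)
Event 6 (EXEC): [IRQ1] PC=0: INC 2 -> ACC=3
Event 7 (EXEC): [IRQ1] PC=1: DEC 1 -> ACC=2
Event 8 (EXEC): [IRQ1] PC=2: IRET -> resume MAIN at PC=0 (depth now 0)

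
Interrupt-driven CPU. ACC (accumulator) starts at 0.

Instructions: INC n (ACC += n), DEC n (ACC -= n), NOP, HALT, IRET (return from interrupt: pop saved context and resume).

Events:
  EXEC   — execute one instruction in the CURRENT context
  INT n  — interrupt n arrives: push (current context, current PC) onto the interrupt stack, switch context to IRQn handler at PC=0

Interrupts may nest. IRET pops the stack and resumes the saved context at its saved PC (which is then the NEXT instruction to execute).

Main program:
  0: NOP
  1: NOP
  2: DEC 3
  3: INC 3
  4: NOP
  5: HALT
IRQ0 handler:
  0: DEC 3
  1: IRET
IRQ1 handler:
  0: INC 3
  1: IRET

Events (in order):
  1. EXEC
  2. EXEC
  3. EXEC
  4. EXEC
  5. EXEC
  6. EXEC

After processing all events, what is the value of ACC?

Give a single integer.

Event 1 (EXEC): [MAIN] PC=0: NOP
Event 2 (EXEC): [MAIN] PC=1: NOP
Event 3 (EXEC): [MAIN] PC=2: DEC 3 -> ACC=-3
Event 4 (EXEC): [MAIN] PC=3: INC 3 -> ACC=0
Event 5 (EXEC): [MAIN] PC=4: NOP
Event 6 (EXEC): [MAIN] PC=5: HALT

Answer: 0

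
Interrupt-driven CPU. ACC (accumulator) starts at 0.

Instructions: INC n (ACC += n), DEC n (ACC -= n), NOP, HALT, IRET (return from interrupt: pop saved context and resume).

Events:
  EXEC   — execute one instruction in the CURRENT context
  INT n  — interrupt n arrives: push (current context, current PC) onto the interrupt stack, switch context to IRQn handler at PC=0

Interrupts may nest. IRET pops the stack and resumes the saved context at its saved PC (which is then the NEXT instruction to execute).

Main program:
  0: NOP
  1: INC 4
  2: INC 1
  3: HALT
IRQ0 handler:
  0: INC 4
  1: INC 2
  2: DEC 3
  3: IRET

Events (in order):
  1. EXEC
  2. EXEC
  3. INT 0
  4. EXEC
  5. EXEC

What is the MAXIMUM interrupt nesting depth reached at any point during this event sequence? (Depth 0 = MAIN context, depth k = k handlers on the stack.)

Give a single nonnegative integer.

Event 1 (EXEC): [MAIN] PC=0: NOP [depth=0]
Event 2 (EXEC): [MAIN] PC=1: INC 4 -> ACC=4 [depth=0]
Event 3 (INT 0): INT 0 arrives: push (MAIN, PC=2), enter IRQ0 at PC=0 (depth now 1) [depth=1]
Event 4 (EXEC): [IRQ0] PC=0: INC 4 -> ACC=8 [depth=1]
Event 5 (EXEC): [IRQ0] PC=1: INC 2 -> ACC=10 [depth=1]
Max depth observed: 1

Answer: 1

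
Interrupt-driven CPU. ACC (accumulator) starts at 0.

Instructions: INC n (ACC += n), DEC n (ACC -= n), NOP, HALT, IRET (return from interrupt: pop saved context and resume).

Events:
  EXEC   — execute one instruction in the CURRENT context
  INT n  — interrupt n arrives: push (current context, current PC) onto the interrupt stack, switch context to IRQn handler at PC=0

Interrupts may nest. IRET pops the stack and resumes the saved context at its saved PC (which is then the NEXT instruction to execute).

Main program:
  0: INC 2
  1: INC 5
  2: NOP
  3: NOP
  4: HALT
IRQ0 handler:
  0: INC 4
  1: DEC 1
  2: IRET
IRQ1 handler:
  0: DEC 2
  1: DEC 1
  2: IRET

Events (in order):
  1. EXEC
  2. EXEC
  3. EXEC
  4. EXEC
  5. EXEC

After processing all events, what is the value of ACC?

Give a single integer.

Answer: 7

Derivation:
Event 1 (EXEC): [MAIN] PC=0: INC 2 -> ACC=2
Event 2 (EXEC): [MAIN] PC=1: INC 5 -> ACC=7
Event 3 (EXEC): [MAIN] PC=2: NOP
Event 4 (EXEC): [MAIN] PC=3: NOP
Event 5 (EXEC): [MAIN] PC=4: HALT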